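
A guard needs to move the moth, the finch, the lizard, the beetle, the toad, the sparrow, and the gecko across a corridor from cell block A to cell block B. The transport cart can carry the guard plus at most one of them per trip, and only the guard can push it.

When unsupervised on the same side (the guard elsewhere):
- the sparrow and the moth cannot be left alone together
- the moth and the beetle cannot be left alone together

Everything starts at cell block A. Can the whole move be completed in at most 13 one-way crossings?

Counting alone: the guard can take at most 1 across per trip to cell block B, so moving all 7 needs at least 7 loaded trips out, with a return between consecutive ones — at least 13 crossings.
The safety rule pushes this higher. Following every safe sequence of crossings, the most of the 7 that can be at cell block B as the transport cart arrives there on crossing 13 is 6 — never all 7.
So the move cannot be finished within 13 crossings. (The shortest complete plan takes 15:)
1. Guard goes to cell block B with the moth.  [cell block A: the beetle, the finch, the gecko, the lizard, the sparrow, the toad | cell block B: the moth]
2. Guard goes back to cell block A alone.  [cell block A: the beetle, the finch, the gecko, the lizard, the sparrow, the toad | cell block B: the moth]
3. Guard goes to cell block B with the finch.  [cell block A: the beetle, the gecko, the lizard, the sparrow, the toad | cell block B: the finch, the moth]
4. Guard goes back to cell block A alone.  [cell block A: the beetle, the gecko, the lizard, the sparrow, the toad | cell block B: the finch, the moth]
5. Guard goes to cell block B with the lizard.  [cell block A: the beetle, the gecko, the sparrow, the toad | cell block B: the finch, the lizard, the moth]
6. Guard goes back to cell block A alone.  [cell block A: the beetle, the gecko, the sparrow, the toad | cell block B: the finch, the lizard, the moth]
7. Guard goes to cell block B with the beetle.  [cell block A: the gecko, the sparrow, the toad | cell block B: the beetle, the finch, the lizard, the moth]
8. Guard goes back to cell block A with the moth.  [cell block A: the gecko, the moth, the sparrow, the toad | cell block B: the beetle, the finch, the lizard]
9. Guard goes to cell block B with the sparrow.  [cell block A: the gecko, the moth, the toad | cell block B: the beetle, the finch, the lizard, the sparrow]
10. Guard goes back to cell block A alone.  [cell block A: the gecko, the moth, the toad | cell block B: the beetle, the finch, the lizard, the sparrow]
11. Guard goes to cell block B with the toad.  [cell block A: the gecko, the moth | cell block B: the beetle, the finch, the lizard, the sparrow, the toad]
12. Guard goes back to cell block A alone.  [cell block A: the gecko, the moth | cell block B: the beetle, the finch, the lizard, the sparrow, the toad]
13. Guard goes to cell block B with the gecko.  [cell block A: the moth | cell block B: the beetle, the finch, the gecko, the lizard, the sparrow, the toad]
14. Guard goes back to cell block A alone.  [cell block A: the moth | cell block B: the beetle, the finch, the gecko, the lizard, the sparrow, the toad]
15. Guard goes to cell block B with the moth.  [cell block A: — | cell block B: the beetle, the finch, the gecko, the lizard, the moth, the sparrow, the toad]

No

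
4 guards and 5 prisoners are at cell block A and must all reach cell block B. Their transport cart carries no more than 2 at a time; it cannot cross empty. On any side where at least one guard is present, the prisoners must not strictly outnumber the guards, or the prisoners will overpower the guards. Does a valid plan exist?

No

The prisoners already outnumber the guards at cell block A before anyone moves, so the starting position itself is disallowed.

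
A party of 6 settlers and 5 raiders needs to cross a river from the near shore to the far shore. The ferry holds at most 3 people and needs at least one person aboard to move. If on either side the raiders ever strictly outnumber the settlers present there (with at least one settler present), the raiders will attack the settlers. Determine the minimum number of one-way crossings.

9

Counting alone: each trip to the far shore takes at most 3 across and each return brings at least 1 back, so after t trips out (and t−1 returns) at most 3t − (t−1) of the 11 are across; that first reaches 11 at t = 5, so at least 9 crossings are needed.
The plan below uses exactly 9 crossings, so it is optimal:
1. 3 raiders → the far shore.  (the near shore: 6S 2R; the far shore: 0S 3R)
2. 1 raider ← the near shore.  (the near shore: 6S 3R; the far shore: 0S 2R)
3. 3 settlers → the far shore.  (the near shore: 3S 3R; the far shore: 3S 2R)
4. 1 settler ← the near shore.  (the near shore: 4S 3R; the far shore: 2S 2R)
5. 2 settlers and 1 raider → the far shore.  (the near shore: 2S 2R; the far shore: 4S 3R)
6. 1 settler ← the near shore.  (the near shore: 3S 2R; the far shore: 3S 3R)
7. 2 settlers and 1 raider → the far shore.  (the near shore: 1S 1R; the far shore: 5S 4R)
8. 1 settler ← the near shore.  (the near shore: 2S 1R; the far shore: 4S 4R)
9. 2 settlers and 1 raider → the far shore.  (the near shore: 0S 0R; the far shore: 6S 5R)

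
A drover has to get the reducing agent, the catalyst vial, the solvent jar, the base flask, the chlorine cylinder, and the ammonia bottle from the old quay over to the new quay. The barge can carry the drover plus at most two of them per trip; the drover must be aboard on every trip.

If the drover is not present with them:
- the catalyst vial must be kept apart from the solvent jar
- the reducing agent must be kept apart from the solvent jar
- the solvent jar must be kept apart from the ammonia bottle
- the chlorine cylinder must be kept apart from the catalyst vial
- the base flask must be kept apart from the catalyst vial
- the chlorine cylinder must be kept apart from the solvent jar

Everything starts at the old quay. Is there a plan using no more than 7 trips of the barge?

No

Counting alone: the drover can take at most 2 across per trip to the new quay, so moving all 6 needs at least 3 loaded trips out, with a return between consecutive ones — at least 5 crossings.
The safety rule pushes this higher. Following every safe sequence of crossings, the most of the 6 that can be at the new quay as the barge arrives there on crossings 5, 7 is 4, 5 respectively — never all 6.
So the move cannot be finished within 7 crossings. (The shortest complete plan takes 9:)
1. Drover goes to the new quay with the catalyst vial and the solvent jar.
2. Drover goes back to the old quay with the catalyst vial.
3. Drover goes to the new quay with the catalyst vial and the reducing agent.
4. Drover goes back to the old quay with the solvent jar.
5. Drover goes to the new quay with the ammonia bottle and the solvent jar.
6. Drover goes back to the old quay with the solvent jar.
7. Drover goes to the new quay with the base flask and the chlorine cylinder.
8. Drover goes back to the old quay with the catalyst vial.
9. Drover goes to the new quay with the catalyst vial and the solvent jar.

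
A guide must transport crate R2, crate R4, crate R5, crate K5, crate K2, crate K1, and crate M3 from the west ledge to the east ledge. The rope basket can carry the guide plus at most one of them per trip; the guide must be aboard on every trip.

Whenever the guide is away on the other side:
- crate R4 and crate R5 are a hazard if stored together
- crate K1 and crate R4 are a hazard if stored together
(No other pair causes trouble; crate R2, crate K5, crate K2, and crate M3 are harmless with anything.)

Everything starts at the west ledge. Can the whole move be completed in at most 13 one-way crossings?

Counting alone: the guide can take at most 1 across per trip to the east ledge, so moving all 7 needs at least 7 loaded trips out, with a return between consecutive ones — at least 13 crossings.
The safety rule pushes this higher. Following every safe sequence of crossings, the most of the 7 that can be at the east ledge as the rope basket arrives there on crossing 13 is 6 — never all 7.
So the move cannot be finished within 13 crossings. (The shortest complete plan takes 15:)
1. Guide goes to the east ledge with crate R4.  [the west ledge: crate K1, crate K2, crate K5, crate M3, crate R2, crate R5 | the east ledge: crate R4]
2. Guide goes back to the west ledge alone.  [the west ledge: crate K1, crate K2, crate K5, crate M3, crate R2, crate R5 | the east ledge: crate R4]
3. Guide goes to the east ledge with crate R2.  [the west ledge: crate K1, crate K2, crate K5, crate M3, crate R5 | the east ledge: crate R2, crate R4]
4. Guide goes back to the west ledge alone.  [the west ledge: crate K1, crate K2, crate K5, crate M3, crate R5 | the east ledge: crate R2, crate R4]
5. Guide goes to the east ledge with crate R5.  [the west ledge: crate K1, crate K2, crate K5, crate M3 | the east ledge: crate R2, crate R4, crate R5]
6. Guide goes back to the west ledge with crate R4.  [the west ledge: crate K1, crate K2, crate K5, crate M3, crate R4 | the east ledge: crate R2, crate R5]
7. Guide goes to the east ledge with crate K1.  [the west ledge: crate K2, crate K5, crate M3, crate R4 | the east ledge: crate K1, crate R2, crate R5]
8. Guide goes back to the west ledge alone.  [the west ledge: crate K2, crate K5, crate M3, crate R4 | the east ledge: crate K1, crate R2, crate R5]
9. Guide goes to the east ledge with crate K5.  [the west ledge: crate K2, crate M3, crate R4 | the east ledge: crate K1, crate K5, crate R2, crate R5]
10. Guide goes back to the west ledge alone.  [the west ledge: crate K2, crate M3, crate R4 | the east ledge: crate K1, crate K5, crate R2, crate R5]
11. Guide goes to the east ledge with crate K2.  [the west ledge: crate M3, crate R4 | the east ledge: crate K1, crate K2, crate K5, crate R2, crate R5]
12. Guide goes back to the west ledge alone.  [the west ledge: crate M3, crate R4 | the east ledge: crate K1, crate K2, crate K5, crate R2, crate R5]
13. Guide goes to the east ledge with crate M3.  [the west ledge: crate R4 | the east ledge: crate K1, crate K2, crate K5, crate M3, crate R2, crate R5]
14. Guide goes back to the west ledge alone.  [the west ledge: crate R4 | the east ledge: crate K1, crate K2, crate K5, crate M3, crate R2, crate R5]
15. Guide goes to the east ledge with crate R4.  [the west ledge: — | the east ledge: crate K1, crate K2, crate K5, crate M3, crate R2, crate R4, crate R5]

No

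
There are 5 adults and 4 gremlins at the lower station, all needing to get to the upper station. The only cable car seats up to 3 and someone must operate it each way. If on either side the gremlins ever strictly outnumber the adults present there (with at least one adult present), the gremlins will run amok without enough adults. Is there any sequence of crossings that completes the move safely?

1. 3 gremlins → the upper station.  (the lower station: 5A 1G; the upper station: 0A 3G)
2. 1 gremlin ← the lower station.  (the lower station: 5A 2G; the upper station: 0A 2G)
3. 3 adults → the upper station.  (the lower station: 2A 2G; the upper station: 3A 2G)
4. 1 adult ← the lower station.  (the lower station: 3A 2G; the upper station: 2A 2G)
5. 2 adults and 1 gremlin → the upper station.  (the lower station: 1A 1G; the upper station: 4A 3G)
6. 1 adult ← the lower station.  (the lower station: 2A 1G; the upper station: 3A 3G)
7. 2 adults and 1 gremlin → the upper station.  (the lower station: 0A 0G; the upper station: 5A 4G)

Yes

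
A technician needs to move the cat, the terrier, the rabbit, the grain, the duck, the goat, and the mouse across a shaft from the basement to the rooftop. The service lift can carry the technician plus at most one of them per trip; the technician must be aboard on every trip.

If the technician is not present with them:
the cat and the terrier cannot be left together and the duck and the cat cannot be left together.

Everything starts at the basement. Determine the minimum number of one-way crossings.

15

Counting alone: the technician can take at most 1 across per trip to the rooftop, so moving all 7 needs at least 7 loaded trips out, with a return between consecutive ones — at least 13 crossings.
The safety rule pushes this higher. Following every safe sequence of crossings, the most of the 7 that can be at the rooftop as the service lift arrives there on crossing 13 is 6 — never all 7.
So no plan with fewer than 15 crossings exists, and this one achieves 15:
1. Technician goes to the rooftop with the cat.  [the basement: the duck, the goat, the grain, the mouse, the rabbit, the terrier | the rooftop: the cat]
2. Technician goes back to the basement alone.  [the basement: the duck, the goat, the grain, the mouse, the rabbit, the terrier | the rooftop: the cat]
3. Technician goes to the rooftop with the terrier.  [the basement: the duck, the goat, the grain, the mouse, the rabbit | the rooftop: the cat, the terrier]
4. Technician goes back to the basement with the cat.  [the basement: the cat, the duck, the goat, the grain, the mouse, the rabbit | the rooftop: the terrier]
5. Technician goes to the rooftop with the duck.  [the basement: the cat, the goat, the grain, the mouse, the rabbit | the rooftop: the duck, the terrier]
6. Technician goes back to the basement alone.  [the basement: the cat, the goat, the grain, the mouse, the rabbit | the rooftop: the duck, the terrier]
7. Technician goes to the rooftop with the rabbit.  [the basement: the cat, the goat, the grain, the mouse | the rooftop: the duck, the rabbit, the terrier]
8. Technician goes back to the basement alone.  [the basement: the cat, the goat, the grain, the mouse | the rooftop: the duck, the rabbit, the terrier]
9. Technician goes to the rooftop with the grain.  [the basement: the cat, the goat, the mouse | the rooftop: the duck, the grain, the rabbit, the terrier]
10. Technician goes back to the basement alone.  [the basement: the cat, the goat, the mouse | the rooftop: the duck, the grain, the rabbit, the terrier]
11. Technician goes to the rooftop with the goat.  [the basement: the cat, the mouse | the rooftop: the duck, the goat, the grain, the rabbit, the terrier]
12. Technician goes back to the basement alone.  [the basement: the cat, the mouse | the rooftop: the duck, the goat, the grain, the rabbit, the terrier]
13. Technician goes to the rooftop with the mouse.  [the basement: the cat | the rooftop: the duck, the goat, the grain, the mouse, the rabbit, the terrier]
14. Technician goes back to the basement alone.  [the basement: the cat | the rooftop: the duck, the goat, the grain, the mouse, the rabbit, the terrier]
15. Technician goes to the rooftop with the cat.  [the basement: — | the rooftop: the cat, the duck, the goat, the grain, the mouse, the rabbit, the terrier]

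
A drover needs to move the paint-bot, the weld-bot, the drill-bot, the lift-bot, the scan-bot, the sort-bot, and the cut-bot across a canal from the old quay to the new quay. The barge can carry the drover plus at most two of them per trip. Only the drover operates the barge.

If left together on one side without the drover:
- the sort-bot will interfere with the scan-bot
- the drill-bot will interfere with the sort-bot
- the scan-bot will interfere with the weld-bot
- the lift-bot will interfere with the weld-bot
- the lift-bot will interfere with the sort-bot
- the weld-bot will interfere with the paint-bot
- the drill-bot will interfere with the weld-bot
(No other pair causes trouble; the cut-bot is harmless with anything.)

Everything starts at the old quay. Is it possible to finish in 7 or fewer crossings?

No

Counting alone: the drover can take at most 2 across per trip to the new quay, so moving all 7 needs at least 4 loaded trips out, with a return between consecutive ones — at least 7 crossings.
The safety rule pushes this higher. Following every safe sequence of crossings, the most of the 7 that can be at the new quay as the barge arrives there on crossing 7 is 6 — never all 7.
So the move cannot be finished within 7 crossings. (The shortest complete plan takes 9:)
1. Drover goes to the new quay with the sort-bot and the weld-bot.  [the old quay: the cut-bot, the drill-bot, the lift-bot, the paint-bot, the scan-bot | the new quay: the sort-bot, the weld-bot]
2. Drover goes back to the old quay alone.  [the old quay: the cut-bot, the drill-bot, the lift-bot, the paint-bot, the scan-bot | the new quay: the sort-bot, the weld-bot]
3. Drover goes to the new quay with the cut-bot.  [the old quay: the drill-bot, the lift-bot, the paint-bot, the scan-bot | the new quay: the cut-bot, the sort-bot, the weld-bot]
4. Drover goes back to the old quay alone.  [the old quay: the drill-bot, the lift-bot, the paint-bot, the scan-bot | the new quay: the cut-bot, the sort-bot, the weld-bot]
5. Drover goes to the new quay with the drill-bot and the paint-bot.  [the old quay: the lift-bot, the scan-bot | the new quay: the cut-bot, the drill-bot, the paint-bot, the sort-bot, the weld-bot]
6. Drover goes back to the old quay with the sort-bot and the weld-bot.  [the old quay: the lift-bot, the scan-bot, the sort-bot, the weld-bot | the new quay: the cut-bot, the drill-bot, the paint-bot]
7. Drover goes to the new quay with the lift-bot and the scan-bot.  [the old quay: the sort-bot, the weld-bot | the new quay: the cut-bot, the drill-bot, the lift-bot, the paint-bot, the scan-bot]
8. Drover goes back to the old quay alone.  [the old quay: the sort-bot, the weld-bot | the new quay: the cut-bot, the drill-bot, the lift-bot, the paint-bot, the scan-bot]
9. Drover goes to the new quay with the sort-bot and the weld-bot.  [the old quay: — | the new quay: the cut-bot, the drill-bot, the lift-bot, the paint-bot, the scan-bot, the sort-bot, the weld-bot]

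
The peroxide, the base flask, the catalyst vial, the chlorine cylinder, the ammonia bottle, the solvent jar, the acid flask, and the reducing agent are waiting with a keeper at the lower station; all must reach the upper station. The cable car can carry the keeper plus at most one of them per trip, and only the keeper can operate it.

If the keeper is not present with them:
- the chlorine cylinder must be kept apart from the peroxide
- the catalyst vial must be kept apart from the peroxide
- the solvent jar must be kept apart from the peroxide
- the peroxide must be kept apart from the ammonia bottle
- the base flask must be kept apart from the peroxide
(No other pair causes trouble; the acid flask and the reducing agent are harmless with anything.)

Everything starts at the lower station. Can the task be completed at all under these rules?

No

Following every safe sequence of crossings from the start, the most of the 8 that can be at the upper station as the cable car arrives there on crossings 1, 3, 5, 7 is 1, 2, 3, 4 respectively; the best ever achieved is 4 of 8.
From crossing 9 on, no configuration arises that was not already reachable earlier: only 52 distinct safe configurations (who is on which side, and where the cable car is) can ever be reached, none of them has everyone across, and every continuation just revisits them. So no valid plan exists.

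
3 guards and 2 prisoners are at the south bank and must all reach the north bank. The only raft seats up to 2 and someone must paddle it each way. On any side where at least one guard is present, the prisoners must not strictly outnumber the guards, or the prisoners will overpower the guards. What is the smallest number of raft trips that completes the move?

7

Counting alone: each trip to the north bank takes at most 2 across and each return brings at least 1 back, so after t trips out (and t−1 returns) at most 2t − (t−1) of the 5 are across; that first reaches 5 at t = 4, so at least 7 crossings are needed.
The plan below uses exactly 7 crossings, so it is optimal:
1. 2 prisoners → the north bank.  (the south bank: 3G 0P; the north bank: 0G 2P)
2. 1 prisoner ← the south bank.  (the south bank: 3G 1P; the north bank: 0G 1P)
3. 2 guards → the north bank.  (the south bank: 1G 1P; the north bank: 2G 1P)
4. 1 guard ← the south bank.  (the south bank: 2G 1P; the north bank: 1G 1P)
5. 1 guard and 1 prisoner → the north bank.  (the south bank: 1G 0P; the north bank: 2G 2P)
6. 1 prisoner ← the south bank.  (the south bank: 1G 1P; the north bank: 2G 1P)
7. 1 guard and 1 prisoner → the north bank.  (the south bank: 0G 0P; the north bank: 3G 2P)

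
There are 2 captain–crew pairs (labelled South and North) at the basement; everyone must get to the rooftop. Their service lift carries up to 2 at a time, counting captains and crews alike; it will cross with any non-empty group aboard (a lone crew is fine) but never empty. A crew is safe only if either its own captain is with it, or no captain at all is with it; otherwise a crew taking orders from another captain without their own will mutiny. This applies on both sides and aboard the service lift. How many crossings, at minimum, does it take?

5

Counting alone: each trip to the rooftop takes at most 2 across and each return brings at least 1 back, so after t trips out (and t−1 returns) at most 2t − (t−1) of the 4 are across; that first reaches 4 at t = 3, so at least 5 crossings are needed.
The plan below uses exactly 5 crossings, so it is optimal:
1. captain South and crew South cross → the rooftop.
2. captain South crosses ← the basement.
3. captain North and captain South cross → the rooftop.
4. captain North crosses ← the basement.
5. captain North and crew North cross → the rooftop.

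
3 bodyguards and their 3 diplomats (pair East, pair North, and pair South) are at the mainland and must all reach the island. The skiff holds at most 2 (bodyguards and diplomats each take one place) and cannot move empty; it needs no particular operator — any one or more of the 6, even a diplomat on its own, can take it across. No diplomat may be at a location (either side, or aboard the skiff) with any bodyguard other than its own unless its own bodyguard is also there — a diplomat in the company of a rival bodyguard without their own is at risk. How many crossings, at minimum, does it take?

Counting alone: each trip to the island takes at most 2 across and each return brings at least 1 back, so after t trips out (and t−1 returns) at most 2t − (t−1) of the 6 are across; that first reaches 6 at t = 5, so at least 9 crossings are needed.
The safety rule pushes this higher. Following every safe sequence of crossings, the most of the 6 that can be at the island as the skiff arrives there on crossing 9 is 5 — never all 6.
So no plan with fewer than 11 crossings exists, and this one achieves 11:
1. bodyguard East and diplomat East cross → the island.
2. bodyguard East crosses ← the mainland.
3. diplomat North and diplomat South cross → the island.
4. diplomat East crosses ← the mainland.
5. bodyguard North and bodyguard South cross → the island.
6. bodyguard North and diplomat North cross ← the mainland.
7. bodyguard East and bodyguard North cross → the island.
8. diplomat South crosses ← the mainland.
9. diplomat East and diplomat North cross → the island.
10. bodyguard South crosses ← the mainland.
11. bodyguard South and diplomat South cross → the island.

11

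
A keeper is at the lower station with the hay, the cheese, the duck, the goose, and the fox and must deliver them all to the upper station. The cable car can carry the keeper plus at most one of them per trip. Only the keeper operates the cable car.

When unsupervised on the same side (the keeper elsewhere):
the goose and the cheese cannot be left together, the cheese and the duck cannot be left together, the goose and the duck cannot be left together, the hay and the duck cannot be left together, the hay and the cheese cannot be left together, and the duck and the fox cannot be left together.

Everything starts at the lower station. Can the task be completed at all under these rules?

No

Whatever the first load, the items left behind include a forbidden pair without the keeper. No opening move is safe, so no plan exists.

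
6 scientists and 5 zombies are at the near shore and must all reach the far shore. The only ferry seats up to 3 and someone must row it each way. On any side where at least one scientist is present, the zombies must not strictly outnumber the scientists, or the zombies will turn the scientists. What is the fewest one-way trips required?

Counting alone: each trip to the far shore takes at most 3 across and each return brings at least 1 back, so after t trips out (and t−1 returns) at most 3t − (t−1) of the 11 are across; that first reaches 11 at t = 5, so at least 9 crossings are needed.
The plan below uses exactly 9 crossings, so it is optimal:
1. 3 zombies → the far shore.  (the near shore: 6S 2Z; the far shore: 0S 3Z)
2. 1 zombie ← the near shore.  (the near shore: 6S 3Z; the far shore: 0S 2Z)
3. 3 scientists → the far shore.  (the near shore: 3S 3Z; the far shore: 3S 2Z)
4. 1 scientist ← the near shore.  (the near shore: 4S 3Z; the far shore: 2S 2Z)
5. 2 scientists and 1 zombie → the far shore.  (the near shore: 2S 2Z; the far shore: 4S 3Z)
6. 1 scientist ← the near shore.  (the near shore: 3S 2Z; the far shore: 3S 3Z)
7. 2 scientists and 1 zombie → the far shore.  (the near shore: 1S 1Z; the far shore: 5S 4Z)
8. 1 scientist ← the near shore.  (the near shore: 2S 1Z; the far shore: 4S 4Z)
9. 2 scientists and 1 zombie → the far shore.  (the near shore: 0S 0Z; the far shore: 6S 5Z)

9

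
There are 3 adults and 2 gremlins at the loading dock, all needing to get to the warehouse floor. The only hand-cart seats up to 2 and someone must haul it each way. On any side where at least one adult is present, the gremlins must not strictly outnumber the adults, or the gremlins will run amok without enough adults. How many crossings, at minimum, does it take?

Counting alone: each trip to the warehouse floor takes at most 2 across and each return brings at least 1 back, so after t trips out (and t−1 returns) at most 2t − (t−1) of the 5 are across; that first reaches 5 at t = 4, so at least 7 crossings are needed.
The plan below uses exactly 7 crossings, so it is optimal:
1. 2 gremlins → the warehouse floor.  (the loading dock: 3A 0G; the warehouse floor: 0A 2G)
2. 1 gremlin ← the loading dock.  (the loading dock: 3A 1G; the warehouse floor: 0A 1G)
3. 2 adults → the warehouse floor.  (the loading dock: 1A 1G; the warehouse floor: 2A 1G)
4. 1 adult ← the loading dock.  (the loading dock: 2A 1G; the warehouse floor: 1A 1G)
5. 1 adult and 1 gremlin → the warehouse floor.  (the loading dock: 1A 0G; the warehouse floor: 2A 2G)
6. 1 gremlin ← the loading dock.  (the loading dock: 1A 1G; the warehouse floor: 2A 1G)
7. 1 adult and 1 gremlin → the warehouse floor.  (the loading dock: 0A 0G; the warehouse floor: 3A 2G)

7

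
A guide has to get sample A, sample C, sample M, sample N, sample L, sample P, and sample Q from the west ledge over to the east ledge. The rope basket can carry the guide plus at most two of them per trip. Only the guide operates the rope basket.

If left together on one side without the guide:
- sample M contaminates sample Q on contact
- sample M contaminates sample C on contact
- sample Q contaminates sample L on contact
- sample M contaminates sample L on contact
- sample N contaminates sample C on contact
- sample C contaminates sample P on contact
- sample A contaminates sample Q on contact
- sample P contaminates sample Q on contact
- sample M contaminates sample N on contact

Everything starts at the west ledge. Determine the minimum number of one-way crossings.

impossible

Whatever the first load, the items left behind include a forbidden pair without the guide. No opening move is safe, so no plan exists.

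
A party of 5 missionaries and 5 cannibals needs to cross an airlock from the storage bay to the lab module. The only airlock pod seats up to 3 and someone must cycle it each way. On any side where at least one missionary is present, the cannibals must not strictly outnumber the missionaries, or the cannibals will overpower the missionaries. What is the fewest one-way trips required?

Counting alone: each trip to the lab module takes at most 3 across and each return brings at least 1 back, so after t trips out (and t−1 returns) at most 3t − (t−1) of the 10 are across; that first reaches 10 at t = 5, so at least 9 crossings are needed.
The safety rule pushes this higher. Following every safe sequence of crossings, the most of the 10 that can be at the lab module as the airlock pod arrives there on crossing 9 is 9 — never all 10.
So no plan with fewer than 11 crossings exists, and this one achieves 11:
1. 2 cannibals → the lab module.  (the storage bay: 5M 3C; the lab module: 0M 2C)
2. 1 cannibal ← the storage bay.  (the storage bay: 5M 4C; the lab module: 0M 1C)
3. 3 cannibals → the lab module.  (the storage bay: 5M 1C; the lab module: 0M 4C)
4. 1 cannibal ← the storage bay.  (the storage bay: 5M 2C; the lab module: 0M 3C)
5. 3 missionaries → the lab module.  (the storage bay: 2M 2C; the lab module: 3M 3C)
6. 1 missionary and 1 cannibal ← the storage bay.  (the storage bay: 3M 3C; the lab module: 2M 2C)
7. 3 missionaries → the lab module.  (the storage bay: 0M 3C; the lab module: 5M 2C)
8. 1 cannibal ← the storage bay.  (the storage bay: 0M 4C; the lab module: 5M 1C)
9. 2 cannibals → the lab module.  (the storage bay: 0M 2C; the lab module: 5M 3C)
10. 1 cannibal ← the storage bay.  (the storage bay: 0M 3C; the lab module: 5M 2C)
11. 3 cannibals → the lab module.  (the storage bay: 0M 0C; the lab module: 5M 5C)

11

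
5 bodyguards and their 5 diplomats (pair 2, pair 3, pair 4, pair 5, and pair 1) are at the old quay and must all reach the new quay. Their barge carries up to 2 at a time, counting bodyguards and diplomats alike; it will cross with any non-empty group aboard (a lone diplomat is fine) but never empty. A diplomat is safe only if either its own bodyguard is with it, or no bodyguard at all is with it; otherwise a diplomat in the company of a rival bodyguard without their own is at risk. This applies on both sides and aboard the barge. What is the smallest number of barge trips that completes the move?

impossible

Following every safe sequence of crossings from the start, the most of the 10 that can be at the new quay as the barge arrives there on crossings 1, 3, 5, 7 is 2, 3, 4, 5 respectively; the best ever achieved is 5 of 10.
From crossing 9 on, no configuration arises that was not already reachable earlier: only 82 distinct safe configurations (who is on which side, and where the barge is) can ever be reached, none of them has everyone across, and every continuation just revisits them. So no valid plan exists.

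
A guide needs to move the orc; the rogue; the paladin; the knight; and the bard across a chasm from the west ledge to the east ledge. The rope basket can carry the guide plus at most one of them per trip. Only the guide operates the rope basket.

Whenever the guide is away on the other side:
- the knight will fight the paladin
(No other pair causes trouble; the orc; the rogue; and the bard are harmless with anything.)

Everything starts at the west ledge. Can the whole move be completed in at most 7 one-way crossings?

Counting alone: the guide can take at most 1 across per trip to the east ledge, so moving all 5 needs at least 5 loaded trips out, with a return between consecutive ones — at least 9 crossings.
Since 7 < 9, 7 crossings cannot be enough. (The shortest complete plan in fact takes 9:)
1. Guide goes to the east ledge with the paladin.  [the west ledge: the bard, the knight, the orc, the rogue | the east ledge: the paladin]
2. Guide goes back to the west ledge alone.  [the west ledge: the bard, the knight, the orc, the rogue | the east ledge: the paladin]
3. Guide goes to the east ledge with the orc.  [the west ledge: the bard, the knight, the rogue | the east ledge: the orc, the paladin]
4. Guide goes back to the west ledge alone.  [the west ledge: the bard, the knight, the rogue | the east ledge: the orc, the paladin]
5. Guide goes to the east ledge with the rogue.  [the west ledge: the bard, the knight | the east ledge: the orc, the paladin, the rogue]
6. Guide goes back to the west ledge alone.  [the west ledge: the bard, the knight | the east ledge: the orc, the paladin, the rogue]
7. Guide goes to the east ledge with the bard.  [the west ledge: the knight | the east ledge: the bard, the orc, the paladin, the rogue]
8. Guide goes back to the west ledge alone.  [the west ledge: the knight | the east ledge: the bard, the orc, the paladin, the rogue]
9. Guide goes to the east ledge with the knight.  [the west ledge: — | the east ledge: the bard, the knight, the orc, the paladin, the rogue]

No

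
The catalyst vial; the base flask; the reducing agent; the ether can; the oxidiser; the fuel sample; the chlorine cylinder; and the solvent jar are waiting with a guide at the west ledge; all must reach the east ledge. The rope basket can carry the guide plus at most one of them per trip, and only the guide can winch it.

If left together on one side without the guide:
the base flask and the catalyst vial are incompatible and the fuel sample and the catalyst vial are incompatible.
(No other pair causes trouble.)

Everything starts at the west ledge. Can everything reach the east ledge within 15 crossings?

No

Counting alone: the guide can take at most 1 across per trip to the east ledge, so moving all 8 needs at least 8 loaded trips out, with a return between consecutive ones — at least 15 crossings.
The safety rule pushes this higher. Following every safe sequence of crossings, the most of the 8 that can be at the east ledge as the rope basket arrives there on crossing 15 is 7 — never all 8.
So the move cannot be finished within 15 crossings. (The shortest complete plan takes 17:)
1. Guide goes to the east ledge with the catalyst vial.
2. Guide goes back to the west ledge alone.
3. Guide goes to the east ledge with the base flask.
4. Guide goes back to the west ledge with the catalyst vial.
5. Guide goes to the east ledge with the fuel sample.
6. Guide goes back to the west ledge alone.
7. Guide goes to the east ledge with the reducing agent.
8. Guide goes back to the west ledge alone.
9. Guide goes to the east ledge with the ether can.
10. Guide goes back to the west ledge alone.
11. Guide goes to the east ledge with the oxidiser.
12. Guide goes back to the west ledge alone.
13. Guide goes to the east ledge with the chlorine cylinder.
14. Guide goes back to the west ledge alone.
15. Guide goes to the east ledge with the solvent jar.
16. Guide goes back to the west ledge alone.
17. Guide goes to the east ledge with the catalyst vial.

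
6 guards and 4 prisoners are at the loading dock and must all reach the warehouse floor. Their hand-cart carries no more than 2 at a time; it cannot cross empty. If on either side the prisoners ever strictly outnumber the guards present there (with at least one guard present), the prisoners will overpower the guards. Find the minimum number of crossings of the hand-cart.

Counting alone: each trip to the warehouse floor takes at most 2 across and each return brings at least 1 back, so after t trips out (and t−1 returns) at most 2t − (t−1) of the 10 are across; that first reaches 10 at t = 9, so at least 17 crossings are needed.
The plan below uses exactly 17 crossings, so it is optimal:
1. 2 prisoners → the warehouse floor.  (the loading dock: 6G 2P; the warehouse floor: 0G 2P)
2. 1 prisoner ← the loading dock.  (the loading dock: 6G 3P; the warehouse floor: 0G 1P)
3. 2 prisoners → the warehouse floor.  (the loading dock: 6G 1P; the warehouse floor: 0G 3P)
4. 1 prisoner ← the loading dock.  (the loading dock: 6G 2P; the warehouse floor: 0G 2P)
5. 2 guards → the warehouse floor.  (the loading dock: 4G 2P; the warehouse floor: 2G 2P)
6. 1 prisoner ← the loading dock.  (the loading dock: 4G 3P; the warehouse floor: 2G 1P)
7. 1 guard and 1 prisoner → the warehouse floor.  (the loading dock: 3G 2P; the warehouse floor: 3G 2P)
8. 1 prisoner ← the loading dock.  (the loading dock: 3G 3P; the warehouse floor: 3G 1P)
9. 2 prisoners → the warehouse floor.  (the loading dock: 3G 1P; the warehouse floor: 3G 3P)
10. 1 prisoner ← the loading dock.  (the loading dock: 3G 2P; the warehouse floor: 3G 2P)
11. 1 guard and 1 prisoner → the warehouse floor.  (the loading dock: 2G 1P; the warehouse floor: 4G 3P)
12. 1 prisoner ← the loading dock.  (the loading dock: 2G 2P; the warehouse floor: 4G 2P)
13. 2 prisoners → the warehouse floor.  (the loading dock: 2G 0P; the warehouse floor: 4G 4P)
14. 1 prisoner ← the loading dock.  (the loading dock: 2G 1P; the warehouse floor: 4G 3P)
15. 1 guard and 1 prisoner → the warehouse floor.  (the loading dock: 1G 0P; the warehouse floor: 5G 4P)
16. 1 prisoner ← the loading dock.  (the loading dock: 1G 1P; the warehouse floor: 5G 3P)
17. 1 guard and 1 prisoner → the warehouse floor.  (the loading dock: 0G 0P; the warehouse floor: 6G 4P)

17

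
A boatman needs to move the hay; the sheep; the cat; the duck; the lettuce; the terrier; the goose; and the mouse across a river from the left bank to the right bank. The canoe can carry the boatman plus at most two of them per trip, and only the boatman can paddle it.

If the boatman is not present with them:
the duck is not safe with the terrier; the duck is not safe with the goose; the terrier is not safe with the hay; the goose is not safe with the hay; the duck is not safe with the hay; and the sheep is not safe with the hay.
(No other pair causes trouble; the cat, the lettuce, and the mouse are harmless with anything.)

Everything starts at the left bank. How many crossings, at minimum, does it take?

13

Counting alone: the boatman can take at most 2 across per trip to the right bank, so moving all 8 needs at least 4 loaded trips out, with a return between consecutive ones — at least 7 crossings.
The safety rule pushes this higher. Following every safe sequence of crossings, the most of the 8 that can be at the right bank as the canoe arrives there on crossings 7, 9, 11 is 5, 6, 7 respectively — never all 8.
So no plan with fewer than 13 crossings exists, and this one achieves 13:
1. Boatman goes to the right bank with the duck and the hay.  [the left bank: the cat, the goose, the lettuce, the mouse, the sheep, the terrier | the right bank: the duck, the hay]
2. Boatman goes back to the left bank with the hay.  [the left bank: the cat, the goose, the hay, the lettuce, the mouse, the sheep, the terrier | the right bank: the duck]
3. Boatman goes to the right bank with the hay and the sheep.  [the left bank: the cat, the goose, the lettuce, the mouse, the terrier | the right bank: the duck, the hay, the sheep]
4. Boatman goes back to the left bank with the hay.  [the left bank: the cat, the goose, the hay, the lettuce, the mouse, the terrier | the right bank: the duck, the sheep]
5. Boatman goes to the right bank with the cat and the hay.  [the left bank: the goose, the lettuce, the mouse, the terrier | the right bank: the cat, the duck, the hay, the sheep]
6. Boatman goes back to the left bank with the hay.  [the left bank: the goose, the hay, the lettuce, the mouse, the terrier | the right bank: the cat, the duck, the sheep]
7. Boatman goes to the right bank with the hay and the lettuce.  [the left bank: the goose, the mouse, the terrier | the right bank: the cat, the duck, the hay, the lettuce, the sheep]
8. Boatman goes back to the left bank with the hay.  [the left bank: the goose, the hay, the mouse, the terrier | the right bank: the cat, the duck, the lettuce, the sheep]
9. Boatman goes to the right bank with the hay and the mouse.  [the left bank: the goose, the terrier | the right bank: the cat, the duck, the hay, the lettuce, the mouse, the sheep]
10. Boatman goes back to the left bank with the hay.  [the left bank: the goose, the hay, the terrier | the right bank: the cat, the duck, the lettuce, the mouse, the sheep]
11. Boatman goes to the right bank with the goose and the terrier.  [the left bank: the hay | the right bank: the cat, the duck, the goose, the lettuce, the mouse, the sheep, the terrier]
12. Boatman goes back to the left bank with the duck.  [the left bank: the duck, the hay | the right bank: the cat, the goose, the lettuce, the mouse, the sheep, the terrier]
13. Boatman goes to the right bank with the duck and the hay.  [the left bank: — | the right bank: the cat, the duck, the goose, the hay, the lettuce, the mouse, the sheep, the terrier]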